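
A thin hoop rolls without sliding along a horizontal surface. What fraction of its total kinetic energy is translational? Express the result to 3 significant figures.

fraction ≈ 0.500

With I = MR², the ratio k = I/(MR²) is 1.
With ω = v/R, KE_trans = ½Mv² and KE_rot = ½Iω² = ½kMv², so KE_total = ½(1+k)Mv².
The translational fraction is therefore 1/(1+k) = 1/2 ≈ 0.500.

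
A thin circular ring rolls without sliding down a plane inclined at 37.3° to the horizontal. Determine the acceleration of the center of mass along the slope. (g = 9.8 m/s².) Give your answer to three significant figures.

The moment of inertia is MR², giving k ≡ I/(MR²) = 1.
Translational: Mg sinθ − f = Ma. Rotational about the CM: fR = Iα = kMRa, so f = kMa.
Eliminating f: Mg sinθ = (1+k)Ma, so a = g sinθ/(1+k) = 9.8 × sin37.3° / 2 ≈ 2.97 m/s².

a ≈ 2.97 m/s²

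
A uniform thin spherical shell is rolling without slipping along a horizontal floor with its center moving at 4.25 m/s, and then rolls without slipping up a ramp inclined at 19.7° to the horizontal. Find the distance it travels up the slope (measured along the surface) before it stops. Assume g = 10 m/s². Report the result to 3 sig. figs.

For this body I = (2/3)MR², i.e. k = I/(MR²) = 2/3.
Rolling without slipping gives ω = v/R, so the total kinetic energy is ½Mv² + ½Iω² = ½(1+k)Mv² = (5/6)Mv².
Setting this equal to Mgh gives the vertical rise h = (1+k)v₀²/(2g) = 1.667×4.25²/(2×10) = 1.505 m.
Along the incline, d = h/sinθ = 1.505/sin19.7° ≈ 4.47 m.

d ≈ 4.47 m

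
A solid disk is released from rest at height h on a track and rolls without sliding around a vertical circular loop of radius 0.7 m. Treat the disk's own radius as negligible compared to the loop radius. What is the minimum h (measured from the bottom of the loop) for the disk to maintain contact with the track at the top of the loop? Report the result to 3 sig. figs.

h_min ≈ 1.93 m

The moment of inertia is (1/2)MR², giving k ≡ I/(MR²) = 0.5.
At the top of the loop, the minimum-contact condition is Mg = Mv_top²/r, so v_top² = gr.
With ω = v/R, the kinetic energy at speed v is ½(1+k)Mv² = (3/4)Mv².
Energy conservation from release (height h) to the top (height 2r): Mgh = Mg(2r) + (3/4)M·gr.
Thus h_min = 2r + (1+k)r/2 = r(2 + 1.5/2) = 0.7 × 2.75 ≈ 1.93 m.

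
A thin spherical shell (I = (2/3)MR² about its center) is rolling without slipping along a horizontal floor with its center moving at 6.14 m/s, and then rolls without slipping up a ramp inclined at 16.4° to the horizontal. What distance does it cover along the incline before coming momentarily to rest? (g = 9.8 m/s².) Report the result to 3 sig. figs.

d ≈ 11.4 m

Here I = (2/3)MR², so the shape factor k = I/(MR²) = 2/3.
Pure rolling means v = ωR; then KE = ½Mv² + ½I(v/R)² = ½(1+k)Mv² = (5/6)Mv².
Setting this equal to Mgh gives the vertical rise h = (1+k)v₀²/(2g) = 1.667×6.14²/(2×9.8) = 3.206 m.
Along the incline, d = h/sinθ = 3.206/sin16.4° ≈ 11.4 m.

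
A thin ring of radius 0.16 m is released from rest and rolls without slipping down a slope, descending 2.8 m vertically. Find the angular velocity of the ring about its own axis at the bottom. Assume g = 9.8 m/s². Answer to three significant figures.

For this body I = MR², i.e. k = I/(MR²) = 1.
The rolling condition ω = v/R makes the rotational term ½I(v/R)² = ½kMv², so KE_total = ½(1+k)Mv² = Mv².
Energy conservation Mgh = ½(1+k)Mv² gives v = √(2gh/(1+k)) = √(2 × 9.8 × 2.8 / 2) = 5.238 m/s.
Then ω = v/R = 5.238 / 0.16 ≈ 32.7 rad/s.

ω ≈ 32.7 rad/s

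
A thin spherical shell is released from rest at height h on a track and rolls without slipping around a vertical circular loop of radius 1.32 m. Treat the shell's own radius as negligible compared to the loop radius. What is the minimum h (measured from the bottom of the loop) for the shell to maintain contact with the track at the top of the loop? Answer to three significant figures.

h_min ≈ 3.74 m

With I = (2/3)MR², the ratio k = I/(MR²) is 2/3.
At the top of the loop, the minimum-contact condition is Mg = Mv_top²/r, so v_top² = gr.
With ω = v/R, the kinetic energy at speed v is ½(1+k)Mv² = (5/6)Mv².
Energy conservation from release (height h) to the top (height 2r): Mgh = Mg(2r) + (5/6)M·gr.
Thus h_min = 2r + (1+k)r/2 = r(2 + 1.667/2) = 1.32 × 2.833 ≈ 3.74 m.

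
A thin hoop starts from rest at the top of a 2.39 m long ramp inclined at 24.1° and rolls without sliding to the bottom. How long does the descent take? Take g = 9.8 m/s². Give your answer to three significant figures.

The moment of inertia is MR², giving k ≡ I/(MR²) = 1.
Along the incline Mg sinθ − f = Ma, and torque about the center fR = Iα = kMR²(a/R) gives f = kMa.
Hence a = g sinθ/(1+k) = 9.8×sin24.1°/2 = 2.001 m/s².
Starting from rest, L = ½at², so t = √(2L/a) = √(2×2.39/2.001) ≈ 1.55 s.

t ≈ 1.55 s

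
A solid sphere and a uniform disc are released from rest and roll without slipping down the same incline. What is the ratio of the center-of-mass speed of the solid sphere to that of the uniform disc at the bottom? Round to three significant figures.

Each satisfies Mgh = ½(1+k)Mv² with k = I/(MR²), so v ∝ 1/√(1+k).
For the solid sphere k = 0.4; for the uniform disc k = 0.5.
v₁/v₂ = √((1+k₂)/(1+k₁)) = √(1.5/1.4) ≈ 1.04.

v_ratio ≈ 1.04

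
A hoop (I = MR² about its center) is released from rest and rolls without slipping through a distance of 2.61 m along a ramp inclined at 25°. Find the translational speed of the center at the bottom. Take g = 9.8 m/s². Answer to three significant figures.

v ≈ 3.29 m/s

For this body I = MR², i.e. k = I/(MR²) = 1.
The rolling condition ω = v/R makes the rotational term ½I(v/R)² = ½kMv², so KE_total = ½(1+k)Mv² = Mv².
The vertical drop is h = L sinθ = 2.61 × sin25° = 1.103 m.
Energy conservation: Mgh = Mv², so v = √(2gh/(1+k)) = √(2 × 9.8 × 1.103 / 2) ≈ 3.29 m/s.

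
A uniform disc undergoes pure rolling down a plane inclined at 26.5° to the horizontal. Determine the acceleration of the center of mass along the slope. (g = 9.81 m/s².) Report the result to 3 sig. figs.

Here I = (1/2)MR², so the shape factor k = I/(MR²) = 0.5.
Translational: Mg sinθ − f = Ma. Rotational about the CM: fR = Iα = kMRa, so f = kMa.
Eliminating f: Mg sinθ = (1+k)Ma, so a = g sinθ/(1+k) = 9.81 × sin26.5° / 1.5 ≈ 2.92 m/s².

a ≈ 2.92 m/s²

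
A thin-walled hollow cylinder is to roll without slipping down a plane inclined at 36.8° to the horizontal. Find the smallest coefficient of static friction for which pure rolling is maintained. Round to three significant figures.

μ_min ≈ 0.374

With I = MR², the ratio k = I/(MR²) is 1.
Newton's second law down the slope: Mg sinθ − f = Ma. The torque equation fR = Iα (with α = a/R) gives f = kMa.
These give a = g sinθ/(1+k) and the required friction f = kMg sinθ/(1+k).
The normal force is N = Mg cosθ, so μ_min = f/N = k tanθ/(1+k).
μ_min = 1 × tan36.8° / 2 ≈ 0.374.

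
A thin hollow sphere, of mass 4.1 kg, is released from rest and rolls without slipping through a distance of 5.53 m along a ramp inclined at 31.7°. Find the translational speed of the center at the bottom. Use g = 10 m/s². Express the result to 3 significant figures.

Here I = (2/3)MR², so the shape factor k = I/(MR²) = 2/3.
Rolling without slipping gives ω = v/R, so the total kinetic energy is ½Mv² + ½Iω² = ½(1+k)Mv² = (5/6)Mv².
The vertical drop is h = L sinθ = 5.53 × sin31.7° = 2.906 m.
Setting Mgh = (5/6)Mv² gives v = √(2gh/(1+k)) = √(2·10·2.906/1.667) ≈ 5.91 m/s.

v ≈ 5.91 m/s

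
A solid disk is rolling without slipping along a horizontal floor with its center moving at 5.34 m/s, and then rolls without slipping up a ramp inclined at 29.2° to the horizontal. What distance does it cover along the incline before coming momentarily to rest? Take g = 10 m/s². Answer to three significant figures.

d ≈ 4.38 m

Here I = (1/2)MR², so the shape factor k = I/(MR²) = 0.5.
Rolling without slipping gives ω = v/R, so the total kinetic energy is ½Mv² + ½Iω² = ½(1+k)Mv² = (3/4)Mv².
Setting this equal to Mgh gives the vertical rise h = (1+k)v₀²/(2g) = 1.5×5.34²/(2×10) = 2.139 m.
The distance along the slope is d = h/sinθ = 2.139/sin29.2° ≈ 4.38 m.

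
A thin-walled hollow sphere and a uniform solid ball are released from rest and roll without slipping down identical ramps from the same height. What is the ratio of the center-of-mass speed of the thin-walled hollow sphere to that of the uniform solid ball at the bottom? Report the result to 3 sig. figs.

v_ratio ≈ 0.917

Each satisfies Mgh = ½(1+k)Mv² with k = I/(MR²), so v ∝ 1/√(1+k).
For the thin-walled hollow sphere k = 2/3; for the uniform solid ball k = 0.4.
v₁/v₂ = √((1+k₂)/(1+k₁)) = √(1.4/1.667) ≈ 0.917.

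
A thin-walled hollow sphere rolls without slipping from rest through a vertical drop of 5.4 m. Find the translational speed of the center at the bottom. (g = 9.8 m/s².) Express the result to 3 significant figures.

The moment of inertia is (2/3)MR², giving k ≡ I/(MR²) = 2/3.
Rolling without slipping gives ω = v/R, so the total kinetic energy is ½Mv² + ½Iω² = ½(1+k)Mv² = (5/6)Mv².
Setting Mgh = (5/6)Mv² gives v = √(2gh/(1+k)) = √(2·9.8·5.4/1.667) ≈ 7.97 m/s.

v ≈ 7.97 m/s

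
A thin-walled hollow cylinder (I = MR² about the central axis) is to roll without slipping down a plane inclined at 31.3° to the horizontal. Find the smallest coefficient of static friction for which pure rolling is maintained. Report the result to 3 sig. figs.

μ_min ≈ 0.304

Here I = MR², so the shape factor k = I/(MR²) = 1.
Newton's second law down the slope: Mg sinθ − f = Ma. The torque equation fR = Iα (with α = a/R) gives f = kMa.
These give a = g sinθ/(1+k) and the required friction f = kMg sinθ/(1+k).
The normal force is N = Mg cosθ, so μ_min = f/N = k tanθ/(1+k).
μ_min = 1 × tan31.3° / 2 ≈ 0.304.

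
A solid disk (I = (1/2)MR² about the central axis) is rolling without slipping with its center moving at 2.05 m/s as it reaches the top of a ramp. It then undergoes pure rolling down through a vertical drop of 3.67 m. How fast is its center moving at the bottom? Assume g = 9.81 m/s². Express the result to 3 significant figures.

v ≈ 7.23 m/s

For this body I = (1/2)MR², i.e. k = I/(MR²) = 0.5.
Since it rolls without slipping, ω = v/R and KE = ½Mv² + ½Iω² = ½(1+k)Mv² = (3/4)Mv².
Conserving energy between top and bottom: (3/4)Mv² = (3/4)Mv₀² + Mgh, hence v² = v₀² + 2gh/(1+k).
v = √(2.05² + 2×9.81×3.67/1.5) = √52.21 ≈ 7.23 m/s.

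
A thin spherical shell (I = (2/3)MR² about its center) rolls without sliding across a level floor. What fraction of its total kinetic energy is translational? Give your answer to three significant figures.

Here I = (2/3)MR², so the shape factor k = I/(MR²) = 2/3.
With ω = v/R, KE_trans = ½Mv² and KE_rot = ½Iω² = ½kMv², so KE_total = ½(1+k)Mv².
The translational fraction is therefore 1/(1+k) = 1/1.667 ≈ 0.600.

fraction ≈ 0.600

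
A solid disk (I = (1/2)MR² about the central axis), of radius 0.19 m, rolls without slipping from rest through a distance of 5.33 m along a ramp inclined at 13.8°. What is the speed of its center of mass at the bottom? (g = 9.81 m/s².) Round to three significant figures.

The moment of inertia is (1/2)MR², giving k ≡ I/(MR²) = 0.5.
The rolling condition ω = v/R makes the rotational term ½I(v/R)² = ½kMv², so KE_total = ½(1+k)Mv² = (3/4)Mv².
The vertical drop is h = L sinθ = 5.33 × sin13.8° = 1.271 m.
Energy conservation: Mgh = (3/4)Mv², so v = √(2gh/(1+k)) = √(2 × 9.81 × 1.271 / 1.5) ≈ 4.08 m/s.

v ≈ 4.08 m/s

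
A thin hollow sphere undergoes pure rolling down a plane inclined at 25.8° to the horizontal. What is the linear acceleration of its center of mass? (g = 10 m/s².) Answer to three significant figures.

a ≈ 2.61 m/s²

For this body I = (2/3)MR², i.e. k = I/(MR²) = 2/3.
Along the incline Mg sinθ − f = Ma, and torque about the center fR = Iα = kMR²(a/R) gives f = kMa.
Eliminating f: Mg sinθ = (1+k)Ma, so a = g sinθ/(1+k) = 10 × sin25.8° / 1.667 ≈ 2.61 m/s².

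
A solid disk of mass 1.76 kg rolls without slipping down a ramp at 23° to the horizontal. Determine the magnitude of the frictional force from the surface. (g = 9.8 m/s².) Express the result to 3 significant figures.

For this body I = (1/2)MR², i.e. k = I/(MR²) = 0.5.
Newton's second law down the slope: Mg sinθ − f = Ma. The torque equation fR = Iα (with α = a/R) gives f = kMa.
Combining, a = g sinθ/(1+k) and f = kMa = kMg sinθ/(1+k).
f = 0.5 × 1.76 × 9.8 × sin23° / 1.5 ≈ 2.25 N.

f ≈ 2.25 N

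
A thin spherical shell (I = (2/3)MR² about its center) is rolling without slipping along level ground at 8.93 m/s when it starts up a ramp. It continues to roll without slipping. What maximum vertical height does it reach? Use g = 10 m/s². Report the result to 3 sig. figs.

h ≈ 6.65 m

The moment of inertia is (2/3)MR², giving k ≡ I/(MR²) = 2/3.
Pure rolling means v = ωR; then KE = ½Mv² + ½I(v/R)² = ½(1+k)Mv² = (5/6)Mv².
All of this converts to potential energy at the highest point: (5/6)Mv₀² = Mgh.
Thus h = (1+k)v₀²/(2g) = 1.667 × 8.93² / (2 × 10) ≈ 6.65 m.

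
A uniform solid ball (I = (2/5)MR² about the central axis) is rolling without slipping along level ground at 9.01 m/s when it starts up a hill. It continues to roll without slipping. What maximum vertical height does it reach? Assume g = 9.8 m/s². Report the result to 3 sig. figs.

Here I = (2/5)MR², so the shape factor k = I/(MR²) = 0.4.
The rolling condition ω = v/R makes the rotational term ½I(v/R)² = ½kMv², so KE_total = ½(1+k)Mv² = (7/10)Mv².
At the top the kinetic energy is zero, so (7/10)Mv₀² = Mgh.
Thus h = (1+k)v₀²/(2g) = 1.4 × 9.01² / (2 × 9.8) ≈ 5.80 m.

h ≈ 5.80 m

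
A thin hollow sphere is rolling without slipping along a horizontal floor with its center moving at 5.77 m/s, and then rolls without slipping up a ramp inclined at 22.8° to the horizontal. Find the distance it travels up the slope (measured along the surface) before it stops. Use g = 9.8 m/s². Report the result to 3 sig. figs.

Here I = (2/3)MR², so the shape factor k = I/(MR²) = 2/3.
Since it rolls without slipping, ω = v/R and KE = ½Mv² + ½Iω² = ½(1+k)Mv² = (5/6)Mv².
Setting this equal to Mgh gives the vertical rise h = (1+k)v₀²/(2g) = 1.667×5.77²/(2×9.8) = 2.831 m.
The distance along the slope is d = h/sinθ = 2.831/sin22.8° ≈ 7.31 m.

d ≈ 7.31 m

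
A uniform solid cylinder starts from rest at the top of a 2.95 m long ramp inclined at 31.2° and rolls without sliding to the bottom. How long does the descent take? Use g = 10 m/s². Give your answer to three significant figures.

For this body I = (1/2)MR², i.e. k = I/(MR²) = 0.5.
Translational: Mg sinθ − f = Ma. Rotational about the CM: fR = Iα = kMRa, so f = kMa.
Hence a = g sinθ/(1+k) = 10×sin31.2°/1.5 = 3.454 m/s².
Starting from rest, L = ½at², so t = √(2L/a) = √(2×2.95/3.454) ≈ 1.31 s.

t ≈ 1.31 s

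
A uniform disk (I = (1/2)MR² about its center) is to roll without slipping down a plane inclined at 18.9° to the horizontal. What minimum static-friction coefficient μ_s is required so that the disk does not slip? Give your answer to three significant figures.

With I = (1/2)MR², the ratio k = I/(MR²) is 0.5.
Translational: Mg sinθ − f = Ma. Rotational about the CM: fR = Iα = kMRa, so f = kMa.
These give a = g sinθ/(1+k) and the required friction f = kMg sinθ/(1+k).
The normal force is N = Mg cosθ, so μ_min = f/N = k tanθ/(1+k).
μ_min = 0.5 × tan18.9° / 1.5 ≈ 0.114.

μ_min ≈ 0.114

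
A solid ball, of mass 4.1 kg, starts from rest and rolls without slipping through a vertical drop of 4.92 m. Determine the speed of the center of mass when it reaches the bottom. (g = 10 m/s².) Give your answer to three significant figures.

v ≈ 8.38 m/s

The moment of inertia is (2/5)MR², giving k ≡ I/(MR²) = 0.4.
Rolling without slipping gives ω = v/R, so the total kinetic energy is ½Mv² + ½Iω² = ½(1+k)Mv² = (7/10)Mv².
Setting Mgh = (7/10)Mv² gives v = √(2gh/(1+k)) = √(2·10·4.92/1.4) ≈ 8.38 m/s.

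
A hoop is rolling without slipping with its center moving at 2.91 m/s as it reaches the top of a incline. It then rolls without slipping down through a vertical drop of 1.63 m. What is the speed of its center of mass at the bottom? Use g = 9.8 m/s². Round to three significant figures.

For this body I = MR², i.e. k = I/(MR²) = 1.
Rolling without slipping gives ω = v/R, so the total kinetic energy is ½Mv² + ½Iω² = ½(1+k)Mv² = Mv².
Conserving energy between top and bottom: Mv² = Mv₀² + Mgh, hence v² = v₀² + 2gh/(1+k).
v = √(2.91² + 2×9.8×1.63/2) = √24.44 ≈ 4.94 m/s.

v ≈ 4.94 m/s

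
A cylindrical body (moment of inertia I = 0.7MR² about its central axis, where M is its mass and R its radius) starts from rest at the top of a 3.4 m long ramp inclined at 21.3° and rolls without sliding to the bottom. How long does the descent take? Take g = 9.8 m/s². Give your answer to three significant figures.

The moment of inertia is 0.7MR², giving k ≡ I/(MR²) = 0.7.
Newton's second law down the slope: Mg sinθ − f = Ma. The torque equation fR = Iα (with α = a/R) gives f = kMa.
Hence a = g sinθ/(1+k) = 9.8×sin21.3°/1.7 = 2.094 m/s².
Starting from rest, L = ½at², so t = √(2L/a) = √(2×3.4/2.094) ≈ 1.80 s.

t ≈ 1.80 s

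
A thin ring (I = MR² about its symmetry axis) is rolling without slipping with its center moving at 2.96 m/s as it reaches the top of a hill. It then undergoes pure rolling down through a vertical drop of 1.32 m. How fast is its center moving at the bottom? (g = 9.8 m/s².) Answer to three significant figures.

Here I = MR², so the shape factor k = I/(MR²) = 1.
Rolling without slipping gives ω = v/R, so the total kinetic energy is ½Mv² + ½Iω² = ½(1+k)Mv² = Mv².
Conserving energy between top and bottom: Mv² = Mv₀² + Mgh, hence v² = v₀² + 2gh/(1+k).
v = √(2.96² + 2×9.8×1.32/2) = √21.7 ≈ 4.66 m/s.

v ≈ 4.66 m/s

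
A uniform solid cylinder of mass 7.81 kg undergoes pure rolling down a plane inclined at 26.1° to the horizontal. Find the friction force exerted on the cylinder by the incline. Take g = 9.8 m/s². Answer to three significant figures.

For this body I = (1/2)MR², i.e. k = I/(MR²) = 0.5.
Along the incline Mg sinθ − f = Ma, and torque about the center fR = Iα = kMR²(a/R) gives f = kMa.
Combining, a = g sinθ/(1+k) and f = kMa = kMg sinθ/(1+k).
f = 0.5 × 7.81 × 9.8 × sin26.1° / 1.5 ≈ 11.2 N.

f ≈ 11.2 N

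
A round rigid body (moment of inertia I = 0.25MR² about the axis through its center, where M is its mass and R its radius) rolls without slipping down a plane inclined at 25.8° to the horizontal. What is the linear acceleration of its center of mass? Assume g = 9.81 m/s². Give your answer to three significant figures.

Here I = 0.25MR², so the shape factor k = I/(MR²) = 0.25.
Translational: Mg sinθ − f = Ma. Rotational about the CM: fR = Iα = kMRa, so f = kMa.
Eliminating f: Mg sinθ = (1+k)Ma, so a = g sinθ/(1+k) = 9.81 × sin25.8° / 1.25 ≈ 3.42 m/s².

a ≈ 3.42 m/s²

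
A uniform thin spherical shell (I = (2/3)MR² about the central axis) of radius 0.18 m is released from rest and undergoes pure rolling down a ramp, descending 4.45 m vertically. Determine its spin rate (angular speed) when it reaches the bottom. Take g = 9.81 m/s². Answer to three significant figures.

With I = (2/3)MR², the ratio k = I/(MR²) is 2/3.
Since it rolls without slipping, ω = v/R and KE = ½Mv² + ½Iω² = ½(1+k)Mv² = (5/6)Mv².
Energy conservation Mgh = ½(1+k)Mv² gives v = √(2gh/(1+k)) = √(2 × 9.81 × 4.45 / 1.667) = 7.238 m/s.
The angular speed follows from ω = v/R = 7.238/0.18 ≈ 40.2 rad/s.

ω ≈ 40.2 rad/s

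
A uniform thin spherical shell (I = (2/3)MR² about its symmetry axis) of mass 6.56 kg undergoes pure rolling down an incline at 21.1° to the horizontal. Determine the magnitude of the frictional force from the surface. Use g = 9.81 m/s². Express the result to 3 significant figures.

Here I = (2/3)MR², so the shape factor k = I/(MR²) = 2/3.
Translational: Mg sinθ − f = Ma. Rotational about the CM: fR = Iα = kMRa, so f = kMa.
Combining, a = g sinθ/(1+k) and f = kMa = kMg sinθ/(1+k).
f = (2/3) × 6.56 × 9.81 × sin21.1° / 1.667 ≈ 9.27 N.

f ≈ 9.27 N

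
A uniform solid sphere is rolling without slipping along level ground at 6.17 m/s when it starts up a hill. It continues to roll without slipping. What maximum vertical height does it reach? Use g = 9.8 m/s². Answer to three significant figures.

The moment of inertia is (2/5)MR², giving k ≡ I/(MR²) = 0.4.
Pure rolling means v = ωR; then KE = ½Mv² + ½I(v/R)² = ½(1+k)Mv² = (7/10)Mv².
All of this converts to potential energy at the highest point: (7/10)Mv₀² = Mgh.
Thus h = (1+k)v₀²/(2g) = 1.4 × 6.17² / (2 × 9.8) ≈ 2.72 m.

h ≈ 2.72 m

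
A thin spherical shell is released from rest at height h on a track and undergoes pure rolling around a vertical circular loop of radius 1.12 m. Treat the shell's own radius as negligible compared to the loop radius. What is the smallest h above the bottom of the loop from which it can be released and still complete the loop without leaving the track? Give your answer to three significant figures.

h_min ≈ 3.17 m

Here I = (2/3)MR², so the shape factor k = I/(MR²) = 2/3.
At the top of the loop, the minimum-contact condition is Mg = Mv_top²/r, so v_top² = gr.
With ω = v/R, the kinetic energy at speed v is ½(1+k)Mv² = (5/6)Mv².
Energy conservation from release (height h) to the top (height 2r): Mgh = Mg(2r) + (5/6)M·gr.
Thus h_min = 2r + (1+k)r/2 = r(2 + 1.667/2) = 1.12 × 2.833 ≈ 3.17 m.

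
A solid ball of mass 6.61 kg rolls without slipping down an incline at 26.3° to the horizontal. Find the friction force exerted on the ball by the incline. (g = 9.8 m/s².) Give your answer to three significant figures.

With I = (2/5)MR², the ratio k = I/(MR²) is 0.4.
Newton's second law down the slope: Mg sinθ − f = Ma. The torque equation fR = Iα (with α = a/R) gives f = kMa.
Combining, a = g sinθ/(1+k) and f = kMa = kMg sinθ/(1+k).
f = 0.4 × 6.61 × 9.8 × sin26.3° / 1.4 ≈ 8.20 N.

f ≈ 8.20 N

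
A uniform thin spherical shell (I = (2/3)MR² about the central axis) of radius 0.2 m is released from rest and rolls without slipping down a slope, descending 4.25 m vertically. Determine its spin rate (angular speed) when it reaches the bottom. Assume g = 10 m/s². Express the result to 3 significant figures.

ω ≈ 35.7 rad/s

The moment of inertia is (2/3)MR², giving k ≡ I/(MR²) = 2/3.
Pure rolling means v = ωR; then KE = ½Mv² + ½I(v/R)² = ½(1+k)Mv² = (5/6)Mv².
Energy conservation Mgh = ½(1+k)Mv² gives v = √(2gh/(1+k)) = √(2 × 10 × 4.25 / 1.667) = 7.141 m/s.
Then ω = v/R = 7.141 / 0.2 ≈ 35.7 rad/s.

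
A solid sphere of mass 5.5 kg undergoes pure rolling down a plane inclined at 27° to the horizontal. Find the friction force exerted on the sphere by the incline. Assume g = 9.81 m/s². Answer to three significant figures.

f ≈ 7.00 N

With I = (2/5)MR², the ratio k = I/(MR²) is 0.4.
Along the incline Mg sinθ − f = Ma, and torque about the center fR = Iα = kMR²(a/R) gives f = kMa.
Combining, a = g sinθ/(1+k) and f = kMa = kMg sinθ/(1+k).
f = 0.4 × 5.5 × 9.81 × sin27° / 1.4 ≈ 7.00 N.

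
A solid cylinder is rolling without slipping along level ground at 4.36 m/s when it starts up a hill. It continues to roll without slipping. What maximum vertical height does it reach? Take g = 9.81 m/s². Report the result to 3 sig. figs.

For this body I = (1/2)MR², i.e. k = I/(MR²) = 0.5.
Pure rolling means v = ωR; then KE = ½Mv² + ½I(v/R)² = ½(1+k)Mv² = (3/4)Mv².
At the top the kinetic energy is zero, so (3/4)Mv₀² = Mgh.
Thus h = (1+k)v₀²/(2g) = 1.5 × 4.36² / (2 × 9.81) ≈ 1.45 m.

h ≈ 1.45 m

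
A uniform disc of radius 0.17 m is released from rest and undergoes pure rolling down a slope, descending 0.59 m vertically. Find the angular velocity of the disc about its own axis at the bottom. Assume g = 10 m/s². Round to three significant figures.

ω ≈ 16.5 rad/s

With I = (1/2)MR², the ratio k = I/(MR²) is 0.5.
The rolling condition ω = v/R makes the rotational term ½I(v/R)² = ½kMv², so KE_total = ½(1+k)Mv² = (3/4)Mv².
Energy conservation Mgh = ½(1+k)Mv² gives v = √(2gh/(1+k)) = √(2 × 10 × 0.59 / 1.5) = 2.805 m/s.
Then ω = v/R = 2.805 / 0.17 ≈ 16.5 rad/s.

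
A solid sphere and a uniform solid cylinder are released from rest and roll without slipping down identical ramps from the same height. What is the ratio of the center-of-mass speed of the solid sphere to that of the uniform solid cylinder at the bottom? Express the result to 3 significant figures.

v_ratio ≈ 1.04

Each satisfies Mgh = ½(1+k)Mv² with k = I/(MR²), so v ∝ 1/√(1+k).
For the solid sphere k = 0.4; for the uniform solid cylinder k = 0.5.
v₁/v₂ = √((1+k₂)/(1+k₁)) = √(1.5/1.4) ≈ 1.04.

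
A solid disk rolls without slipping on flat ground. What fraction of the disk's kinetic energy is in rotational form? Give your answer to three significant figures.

The moment of inertia is (1/2)MR², giving k ≡ I/(MR²) = 0.5.
With ω = v/R, KE_trans = ½Mv² and KE_rot = ½Iω² = ½kMv², so KE_total = ½(1+k)Mv².
The rotational fraction is therefore k/(1+k) = 0.5/1.5 ≈ 0.333.

fraction ≈ 0.333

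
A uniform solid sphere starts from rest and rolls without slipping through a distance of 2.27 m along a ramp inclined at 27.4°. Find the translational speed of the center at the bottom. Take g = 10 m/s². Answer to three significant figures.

Here I = (2/5)MR², so the shape factor k = I/(MR²) = 0.4.
The rolling condition ω = v/R makes the rotational term ½I(v/R)² = ½kMv², so KE_total = ½(1+k)Mv² = (7/10)Mv².
The vertical drop is h = L sinθ = 2.27 × sin27.4° = 1.045 m.
Energy conservation: Mgh = (7/10)Mv², so v = √(2gh/(1+k)) = √(2 × 10 × 1.045 / 1.4) ≈ 3.86 m/s.

v ≈ 3.86 m/s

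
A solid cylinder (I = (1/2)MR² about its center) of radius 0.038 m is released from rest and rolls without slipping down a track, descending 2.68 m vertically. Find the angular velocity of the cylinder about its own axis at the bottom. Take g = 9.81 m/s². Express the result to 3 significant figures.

ω ≈ 156 rad/s

The moment of inertia is (1/2)MR², giving k ≡ I/(MR²) = 0.5.
Since it rolls without slipping, ω = v/R and KE = ½Mv² + ½Iω² = ½(1+k)Mv² = (3/4)Mv².
Energy conservation Mgh = ½(1+k)Mv² gives v = √(2gh/(1+k)) = √(2 × 9.81 × 2.68 / 1.5) = 5.921 m/s.
The angular speed follows from ω = v/R = 5.921/0.038 ≈ 156 rad/s.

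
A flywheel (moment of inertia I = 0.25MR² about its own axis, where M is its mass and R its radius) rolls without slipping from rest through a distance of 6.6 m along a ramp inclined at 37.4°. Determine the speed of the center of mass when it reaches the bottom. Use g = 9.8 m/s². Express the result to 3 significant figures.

Here I = 0.25MR², so the shape factor k = I/(MR²) = 0.25.
Since it rolls without slipping, ω = v/R and KE = ½Mv² + ½Iω² = ½(1+k)Mv² = (5/8)Mv².
The vertical drop is h = L sinθ = 6.6 × sin37.4° = 4.009 m.
Energy conservation: Mgh = (5/8)Mv², so v = √(2gh/(1+k)) = √(2 × 9.8 × 4.009 / 1.25) ≈ 7.93 m/s.

v ≈ 7.93 m/s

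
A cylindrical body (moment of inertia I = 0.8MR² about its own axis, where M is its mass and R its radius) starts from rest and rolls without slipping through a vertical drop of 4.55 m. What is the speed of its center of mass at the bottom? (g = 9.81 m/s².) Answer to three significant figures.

v ≈ 7.04 m/s

For this body I = 0.8MR², i.e. k = I/(MR²) = 0.8.
Since it rolls without slipping, ω = v/R and KE = ½Mv² + ½Iω² = ½(1+k)Mv² = (9/10)Mv².
Setting Mgh = (9/10)Mv² gives v = √(2gh/(1+k)) = √(2·9.81·4.55/1.8) ≈ 7.04 m/s.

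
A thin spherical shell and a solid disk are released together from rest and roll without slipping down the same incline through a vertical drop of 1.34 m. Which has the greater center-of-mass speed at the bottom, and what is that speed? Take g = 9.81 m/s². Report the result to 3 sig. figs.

For rolling without slipping, Mgh = ½(1+k)Mv² where k = I/(MR²), so v = √(2gh/(1+k)).
Thin spherical shell: k = 2/3, giving v = √(2×9.81×1.34/1.667) = 3.972 m/s.
Solid disk: k = 0.5, giving v = √(2×9.81×1.34/1.5) = 4.187 m/s.
The smaller k wins: the solid disk, at ≈ 4.19 m/s.

the solid disk, at v ≈ 4.19 m/s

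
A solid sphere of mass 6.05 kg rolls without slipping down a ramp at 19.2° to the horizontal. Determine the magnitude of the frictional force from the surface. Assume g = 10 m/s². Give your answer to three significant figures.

f ≈ 5.68 N

The moment of inertia is (2/5)MR², giving k ≡ I/(MR²) = 0.4.
Newton's second law down the slope: Mg sinθ − f = Ma. The torque equation fR = Iα (with α = a/R) gives f = kMa.
Combining, a = g sinθ/(1+k) and f = kMa = kMg sinθ/(1+k).
f = 0.4 × 6.05 × 10 × sin19.2° / 1.4 ≈ 5.68 N.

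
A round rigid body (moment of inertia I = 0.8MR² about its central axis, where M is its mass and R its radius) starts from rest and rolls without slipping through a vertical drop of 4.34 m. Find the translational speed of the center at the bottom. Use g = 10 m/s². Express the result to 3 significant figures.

Here I = 0.8MR², so the shape factor k = I/(MR²) = 0.8.
Since it rolls without slipping, ω = v/R and KE = ½Mv² + ½Iω² = ½(1+k)Mv² = (9/10)Mv².
Setting Mgh = (9/10)Mv² gives v = √(2gh/(1+k)) = √(2·10·4.34/1.8) ≈ 6.94 m/s.

v ≈ 6.94 m/s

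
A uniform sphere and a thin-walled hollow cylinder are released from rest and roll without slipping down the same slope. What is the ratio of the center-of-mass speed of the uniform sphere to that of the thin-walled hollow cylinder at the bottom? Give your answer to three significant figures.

Each satisfies Mgh = ½(1+k)Mv² with k = I/(MR²), so v ∝ 1/√(1+k).
For the uniform sphere k = 0.4; for the thin-walled hollow cylinder k = 1.
v₁/v₂ = √((1+k₂)/(1+k₁)) = √(2/1.4) ≈ 1.20.

v_ratio ≈ 1.20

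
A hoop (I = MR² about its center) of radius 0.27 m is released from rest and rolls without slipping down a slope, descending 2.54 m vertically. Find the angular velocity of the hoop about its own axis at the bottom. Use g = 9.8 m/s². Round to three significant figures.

Here I = MR², so the shape factor k = I/(MR²) = 1.
Pure rolling means v = ωR; then KE = ½Mv² + ½I(v/R)² = ½(1+k)Mv² = Mv².
Energy conservation Mgh = ½(1+k)Mv² gives v = √(2gh/(1+k)) = √(2 × 9.8 × 2.54 / 2) = 4.989 m/s.
The angular speed follows from ω = v/R = 4.989/0.27 ≈ 18.5 rad/s.

ω ≈ 18.5 rad/s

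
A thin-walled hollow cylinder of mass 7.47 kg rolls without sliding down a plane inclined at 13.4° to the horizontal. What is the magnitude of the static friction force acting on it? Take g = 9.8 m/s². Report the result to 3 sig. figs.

With I = MR², the ratio k = I/(MR²) is 1.
Newton's second law down the slope: Mg sinθ − f = Ma. The torque equation fR = Iα (with α = a/R) gives f = kMa.
Combining, a = g sinθ/(1+k) and f = kMa = kMg sinθ/(1+k).
f = 1 × 7.47 × 9.8 × sin13.4° / 2 ≈ 8.48 N.

f ≈ 8.48 N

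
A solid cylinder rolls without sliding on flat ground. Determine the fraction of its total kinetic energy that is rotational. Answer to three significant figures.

fraction ≈ 0.333

For this body I = (1/2)MR², i.e. k = I/(MR²) = 0.5.
With ω = v/R, KE_trans = ½Mv² and KE_rot = ½Iω² = ½kMv², so KE_total = ½(1+k)Mv².
The rotational fraction is therefore k/(1+k) = 0.5/1.5 ≈ 0.333.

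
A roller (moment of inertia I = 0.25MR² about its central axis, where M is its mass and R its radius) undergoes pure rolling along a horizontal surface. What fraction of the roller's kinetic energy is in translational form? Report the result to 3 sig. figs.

fraction ≈ 0.800

Here I = 0.25MR², so the shape factor k = I/(MR²) = 0.25.
With ω = v/R, KE_trans = ½Mv² and KE_rot = ½Iω² = ½kMv², so KE_total = ½(1+k)Mv².
The translational fraction is therefore 1/(1+k) = 1/1.25 ≈ 0.800.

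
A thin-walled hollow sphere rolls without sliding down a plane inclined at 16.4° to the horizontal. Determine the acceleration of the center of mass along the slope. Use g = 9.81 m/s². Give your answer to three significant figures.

For this body I = (2/3)MR², i.e. k = I/(MR²) = 2/3.
Newton's second law down the slope: Mg sinθ − f = Ma. The torque equation fR = Iα (with α = a/R) gives f = kMa.
Eliminating f: Mg sinθ = (1+k)Ma, so a = g sinθ/(1+k) = 9.81 × sin16.4° / 1.667 ≈ 1.66 m/s².

a ≈ 1.66 m/s²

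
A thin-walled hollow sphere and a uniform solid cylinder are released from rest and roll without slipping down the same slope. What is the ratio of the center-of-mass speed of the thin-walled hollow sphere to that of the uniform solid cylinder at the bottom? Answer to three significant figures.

v_ratio ≈ 0.949

Each satisfies Mgh = ½(1+k)Mv² with k = I/(MR²), so v ∝ 1/√(1+k).
For the thin-walled hollow sphere k = 2/3; for the uniform solid cylinder k = 0.5.
v₁/v₂ = √((1+k₂)/(1+k₁)) = √(1.5/1.667) ≈ 0.949.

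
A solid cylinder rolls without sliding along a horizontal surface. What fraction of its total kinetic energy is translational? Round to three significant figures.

fraction ≈ 0.667

With I = (1/2)MR², the ratio k = I/(MR²) is 0.5.
Since ω = v/R, the translational part is ½Mv² and the rotational part is ½I(v/R)² = ½kMv²; the total is ½(1+k)Mv².
The translational fraction is therefore 1/(1+k) = 1/1.5 ≈ 0.667.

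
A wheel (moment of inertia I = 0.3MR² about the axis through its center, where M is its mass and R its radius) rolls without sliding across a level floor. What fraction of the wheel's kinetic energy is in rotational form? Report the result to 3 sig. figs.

With I = 0.3MR², the ratio k = I/(MR²) is 0.3.
With ω = v/R, KE_trans = ½Mv² and KE_rot = ½Iω² = ½kMv², so KE_total = ½(1+k)Mv².
The rotational fraction is therefore k/(1+k) = 0.3/1.3 ≈ 0.231.

fraction ≈ 0.231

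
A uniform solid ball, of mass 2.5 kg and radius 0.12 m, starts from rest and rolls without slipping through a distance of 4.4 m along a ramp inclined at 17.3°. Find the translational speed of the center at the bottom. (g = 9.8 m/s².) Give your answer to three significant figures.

v ≈ 4.28 m/s

The moment of inertia is (2/5)MR², giving k ≡ I/(MR²) = 0.4.
Rolling without slipping gives ω = v/R, so the total kinetic energy is ½Mv² + ½Iω² = ½(1+k)Mv² = (7/10)Mv².
The vertical drop is h = L sinθ = 4.4 × sin17.3° = 1.308 m.
Setting Mgh = (7/10)Mv² gives v = √(2gh/(1+k)) = √(2·9.8·1.308/1.4) ≈ 4.28 m/s.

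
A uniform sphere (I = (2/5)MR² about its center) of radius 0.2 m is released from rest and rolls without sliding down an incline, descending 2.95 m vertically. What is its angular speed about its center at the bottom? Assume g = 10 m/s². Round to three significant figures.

ω ≈ 32.5 rad/s

Here I = (2/5)MR², so the shape factor k = I/(MR²) = 0.4.
Rolling without slipping gives ω = v/R, so the total kinetic energy is ½Mv² + ½Iω² = ½(1+k)Mv² = (7/10)Mv².
Energy conservation Mgh = ½(1+k)Mv² gives v = √(2gh/(1+k)) = √(2 × 10 × 2.95 / 1.4) = 6.492 m/s.
The angular speed follows from ω = v/R = 6.492/0.2 ≈ 32.5 rad/s.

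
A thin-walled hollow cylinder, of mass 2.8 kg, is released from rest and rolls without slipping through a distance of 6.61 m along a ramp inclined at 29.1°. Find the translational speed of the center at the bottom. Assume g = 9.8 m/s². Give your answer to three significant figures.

With I = MR², the ratio k = I/(MR²) is 1.
Since it rolls without slipping, ω = v/R and KE = ½Mv² + ½Iω² = ½(1+k)Mv² = Mv².
The vertical drop is h = L sinθ = 6.61 × sin29.1° = 3.215 m.
Setting Mgh = Mv² gives v = √(2gh/(1+k)) = √(2·9.8·3.215/2) ≈ 5.61 m/s.

v ≈ 5.61 m/s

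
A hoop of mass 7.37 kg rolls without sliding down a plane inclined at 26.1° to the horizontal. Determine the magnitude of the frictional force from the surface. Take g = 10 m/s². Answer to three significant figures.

f ≈ 16.2 N

For this body I = MR², i.e. k = I/(MR²) = 1.
Along the incline Mg sinθ − f = Ma, and torque about the center fR = Iα = kMR²(a/R) gives f = kMa.
Combining, a = g sinθ/(1+k) and f = kMa = kMg sinθ/(1+k).
f = 1 × 7.37 × 10 × sin26.1° / 2 ≈ 16.2 N.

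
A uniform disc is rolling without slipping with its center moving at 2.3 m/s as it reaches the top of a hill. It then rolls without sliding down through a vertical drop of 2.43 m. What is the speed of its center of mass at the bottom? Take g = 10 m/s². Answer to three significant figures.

Here I = (1/2)MR², so the shape factor k = I/(MR²) = 0.5.
Since it rolls without slipping, ω = v/R and KE = ½Mv² + ½Iω² = ½(1+k)Mv² = (3/4)Mv².
Energy conservation: (3/4)Mv₀² + Mgh = (3/4)Mv², so v² = v₀² + 2gh/(1+k).
v = √(2.3² + 2×10×2.43/1.5) = √37.69 ≈ 6.14 m/s.

v ≈ 6.14 m/s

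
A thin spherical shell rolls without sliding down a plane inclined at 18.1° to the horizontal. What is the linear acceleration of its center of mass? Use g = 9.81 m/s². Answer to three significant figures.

Here I = (2/3)MR², so the shape factor k = I/(MR²) = 2/3.
Translational: Mg sinθ − f = Ma. Rotational about the CM: fR = Iα = kMRa, so f = kMa.
Eliminating f: Mg sinθ = (1+k)Ma, so a = g sinθ/(1+k) = 9.81 × sin18.1° / 1.667 ≈ 1.83 m/s².

a ≈ 1.83 m/s²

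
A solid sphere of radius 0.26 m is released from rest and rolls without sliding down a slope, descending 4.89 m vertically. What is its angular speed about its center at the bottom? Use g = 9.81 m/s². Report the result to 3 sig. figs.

ω ≈ 31.8 rad/s

Here I = (2/5)MR², so the shape factor k = I/(MR²) = 0.4.
Since it rolls without slipping, ω = v/R and KE = ½Mv² + ½Iω² = ½(1+k)Mv² = (7/10)Mv².
Energy conservation Mgh = ½(1+k)Mv² gives v = √(2gh/(1+k)) = √(2 × 9.81 × 4.89 / 1.4) = 8.278 m/s.
The angular speed follows from ω = v/R = 8.278/0.26 ≈ 31.8 rad/s.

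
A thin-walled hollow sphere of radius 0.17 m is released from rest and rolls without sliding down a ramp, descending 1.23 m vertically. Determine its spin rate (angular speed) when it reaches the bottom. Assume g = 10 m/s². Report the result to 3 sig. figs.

ω ≈ 22.6 rad/s

For this body I = (2/3)MR², i.e. k = I/(MR²) = 2/3.
Rolling without slipping gives ω = v/R, so the total kinetic energy is ½Mv² + ½Iω² = ½(1+k)Mv² = (5/6)Mv².
Energy conservation Mgh = ½(1+k)Mv² gives v = √(2gh/(1+k)) = √(2 × 10 × 1.23 / 1.667) = 3.842 m/s.
Then ω = v/R = 3.842 / 0.17 ≈ 22.6 rad/s.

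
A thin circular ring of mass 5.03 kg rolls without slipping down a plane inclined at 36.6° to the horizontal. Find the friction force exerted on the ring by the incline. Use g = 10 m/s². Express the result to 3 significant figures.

f ≈ 15.0 N

The moment of inertia is MR², giving k ≡ I/(MR²) = 1.
Translational: Mg sinθ − f = Ma. Rotational about the CM: fR = Iα = kMRa, so f = kMa.
Combining, a = g sinθ/(1+k) and f = kMa = kMg sinθ/(1+k).
f = 1 × 5.03 × 10 × sin36.6° / 2 ≈ 15.0 N.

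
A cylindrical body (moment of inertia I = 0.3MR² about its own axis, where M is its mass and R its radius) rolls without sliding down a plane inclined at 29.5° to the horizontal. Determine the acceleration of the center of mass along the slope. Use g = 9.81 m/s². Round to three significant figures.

a ≈ 3.72 m/s²

The moment of inertia is 0.3MR², giving k ≡ I/(MR²) = 0.3.
Newton's second law down the slope: Mg sinθ − f = Ma. The torque equation fR = Iα (with α = a/R) gives f = kMa.
Eliminating f: Mg sinθ = (1+k)Ma, so a = g sinθ/(1+k) = 9.81 × sin29.5° / 1.3 ≈ 3.72 m/s².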